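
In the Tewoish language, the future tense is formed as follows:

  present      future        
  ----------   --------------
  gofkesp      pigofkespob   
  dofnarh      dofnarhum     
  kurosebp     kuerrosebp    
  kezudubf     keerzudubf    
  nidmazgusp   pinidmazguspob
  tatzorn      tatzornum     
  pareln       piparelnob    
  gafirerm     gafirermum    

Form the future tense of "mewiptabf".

meerwiptabf

kurosebp and gofkesp both end in -p yet inflect differently (kuerrosebp, pigofkespob), so the final letter is not what conditions the rule; the second-to-last letter is.
"mewiptabf" has second-to-last letter 'b'. The stems whose second-to-last letter is 'b' (kurosebp → kuerrosebp, kezudubf → keerzudubf) insert -er- after the first vowel.
So mewiptabf → meerwiptabf.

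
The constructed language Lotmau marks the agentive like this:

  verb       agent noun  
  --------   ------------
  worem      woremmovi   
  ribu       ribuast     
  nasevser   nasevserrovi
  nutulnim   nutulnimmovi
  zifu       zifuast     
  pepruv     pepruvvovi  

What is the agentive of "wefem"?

wefemmovi

pepruv and zifu both have last vowel 'u' yet inflect differently (pepruvvovi, zifuast), so the last vowel is not what conditions the rule; whether the stem ends in a vowel or a consonant is.
"wefem" ends in a consonant. The stems ending in a consonant (worem → woremmovi, nutulnim → nutulnimmovi, pepruv → pepruvvovi) double the final consonant and add -ovi.
The other pattern: stems ending in a vowel add -ast.
So wefem → wefemmovi.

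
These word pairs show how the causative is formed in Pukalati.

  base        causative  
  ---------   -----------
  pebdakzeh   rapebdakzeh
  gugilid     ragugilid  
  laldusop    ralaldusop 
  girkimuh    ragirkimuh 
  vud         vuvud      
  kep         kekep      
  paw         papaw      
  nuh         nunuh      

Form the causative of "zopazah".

razopazah

gugilid and vud both end in -d yet inflect differently (ragugilid, vuvud), so the final letter is not what conditions the rule; the number of vowels is.
"zopazah" has 3 vowels. The stems with 3 vowels (pebdakzeh → rapebdakzeh, gugilid → ragugilid, laldusop → ralaldusop) add the prefix ra-.
So zopazah → razopazah.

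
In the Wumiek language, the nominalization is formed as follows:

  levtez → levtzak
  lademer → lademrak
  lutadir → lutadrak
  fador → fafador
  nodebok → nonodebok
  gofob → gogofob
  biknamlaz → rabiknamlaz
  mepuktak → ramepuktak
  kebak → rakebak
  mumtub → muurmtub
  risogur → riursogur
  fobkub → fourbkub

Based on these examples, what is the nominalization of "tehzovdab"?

ratehzovdab

lademer and fador both end in -r yet inflect differently (lademrak, fafador), so the final letter is not what conditions the rule; the last vowel is.
"tehzovdab" has last vowel 'a'. The stems whose last vowel is 'a' (biknamlaz → rabiknamlaz, mepuktak → ramepuktak, kebak → rakebak) add the prefix ra-.
The other patterns: stems whose last vowel is 'e' or 'i' delete the last vowel and add -ak; stems whose last vowel is 'o' repeat the first consonant+vowel as a prefix; stems whose last vowel is 'u' insert -ur- after the first vowel.
So tehzovdab → ratehzovdab.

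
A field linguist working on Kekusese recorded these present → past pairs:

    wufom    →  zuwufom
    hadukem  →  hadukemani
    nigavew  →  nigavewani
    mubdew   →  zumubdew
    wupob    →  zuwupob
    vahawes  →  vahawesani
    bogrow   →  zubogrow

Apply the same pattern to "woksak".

wufom and hadukem both end in -m yet inflect differently (zuwufom, hadukemani), so the final letter is not what conditions the rule; the number of vowels is.
"woksak" has 2 vowels. The stems with 2 vowels (mubdew → zumubdew, wufom → zuwufom, wupob → zuwupob) add the prefix zu-.
The other pattern: stems with 3 vowels add -ani.
So woksak → zuwoksak.

zuwoksak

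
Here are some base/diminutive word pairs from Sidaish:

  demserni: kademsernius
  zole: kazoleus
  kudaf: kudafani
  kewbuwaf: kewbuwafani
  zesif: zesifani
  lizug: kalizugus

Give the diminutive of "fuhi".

kafuhius

zesif and demserni both have last vowel 'i' yet inflect differently (zesifani, kademsernius), so the last vowel is not what conditions the rule; the final letter is.
"fuhi" ends in -i. The one such stem in the data (demserni → kademsernius) adds ka- … -us around the stem, so the same rule applies.
The other pattern: stems ending in -f add -ani.
So fuhi → kafuhius.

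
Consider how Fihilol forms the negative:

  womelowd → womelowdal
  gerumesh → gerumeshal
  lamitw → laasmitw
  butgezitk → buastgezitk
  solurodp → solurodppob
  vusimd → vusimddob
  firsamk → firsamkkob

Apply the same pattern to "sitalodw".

sitalodwwob

"sitalodw" has second-to-last letter 'd'. The one such stem in the data (solurodp → solurodppob) doubles the final consonant and adds -ob (as do vusimd, firsamk), so the same rule applies.
So sitalodw → sitalodwwob.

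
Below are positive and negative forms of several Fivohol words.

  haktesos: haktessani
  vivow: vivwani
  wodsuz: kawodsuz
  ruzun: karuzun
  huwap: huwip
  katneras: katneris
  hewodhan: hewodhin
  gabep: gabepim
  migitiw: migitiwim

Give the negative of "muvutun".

kamuvutun

haktesos and katneras both end in -s yet inflect differently (haktessani, katneris), so the final letter is not what conditions the rule; the last vowel is.
"muvutun" has last vowel 'u'. The stems whose last vowel is 'u' (wodsuz → kawodsuz, ruzun → karuzun) add the prefix ka-.
So muvutun → kamuvutun.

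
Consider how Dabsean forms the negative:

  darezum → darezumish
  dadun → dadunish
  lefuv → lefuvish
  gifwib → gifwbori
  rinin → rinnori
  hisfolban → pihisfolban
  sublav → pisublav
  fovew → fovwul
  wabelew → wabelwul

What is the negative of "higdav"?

pihigdav

"higdav" has last vowel 'a'. The stems whose last vowel is 'a' (hisfolban → pihisfolban, sublav → pisublav) add the prefix pi-.
The other patterns: stems whose last vowel is 'u' add -ish; stems whose last vowel is 'i' delete the last vowel and add -ori; stems whose last vowel is 'e' delete the last vowel and add -ul.
So higdav → pihigdav.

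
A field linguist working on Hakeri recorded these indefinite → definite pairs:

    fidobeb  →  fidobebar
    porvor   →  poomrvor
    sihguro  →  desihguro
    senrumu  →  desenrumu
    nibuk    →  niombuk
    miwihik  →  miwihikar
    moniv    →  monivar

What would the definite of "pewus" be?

peomwus

miwihik and nibuk both end in -k yet inflect differently (miwihikar, niombuk), so the final letter is not what conditions the rule; the first letter is.
"pewus" begins with p-. The one such stem in the data (porvor → poomrvor) inserts -om- after the first vowel (as does nibuk), so the same rule applies.
So pewus → peomwus.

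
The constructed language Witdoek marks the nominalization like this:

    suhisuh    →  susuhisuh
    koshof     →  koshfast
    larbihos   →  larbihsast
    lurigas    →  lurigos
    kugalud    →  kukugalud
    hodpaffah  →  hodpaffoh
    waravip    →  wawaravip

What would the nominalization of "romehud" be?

roromehud

lurigas and larbihos both end in -s yet inflect differently (lurigos, larbihsast), so the final letter is not what conditions the rule; the last vowel is.
"romehud" has last vowel 'u'. The stems whose last vowel is 'u' (kugalud → kukugalud, suhisuh → susuhisuh) repeat the first consonant+vowel as a prefix.
The other patterns: stems whose last vowel is 'a' change the last vowel to 'o'; stems whose last vowel is 'o' delete the last vowel and add -ast.
So romehud → roromehud.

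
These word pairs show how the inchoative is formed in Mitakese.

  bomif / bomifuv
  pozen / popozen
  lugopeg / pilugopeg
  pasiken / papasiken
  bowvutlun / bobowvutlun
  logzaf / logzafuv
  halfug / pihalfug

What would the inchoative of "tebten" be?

"tebten" ends in -n. The stems ending in -n (bowvutlun → bobowvutlun, pozen → popozen, pasiken → papasiken) repeat the first consonant+vowel as a prefix.
The other patterns: stems ending in -f add -uv; stems ending in -g add the prefix pi-.
So tebten → tetebten.

tetebten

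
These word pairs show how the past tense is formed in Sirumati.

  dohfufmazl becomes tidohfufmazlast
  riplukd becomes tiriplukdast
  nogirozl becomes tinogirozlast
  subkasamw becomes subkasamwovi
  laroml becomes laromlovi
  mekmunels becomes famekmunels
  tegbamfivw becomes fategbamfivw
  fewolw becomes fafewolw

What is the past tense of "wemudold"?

fawemudold

"wemudold" has second-to-last letter 'l'. The stems whose second-to-last letter is 'l' (mekmunels → famekmunels, fewolw → fafewolw) add the prefix fa-.
The other patterns: stems whose second-to-last letter is 'k' or 'z' add ti- … -ast around the stem; stems whose second-to-last letter is 'm' add -ovi.
So wemudold → fawemudold.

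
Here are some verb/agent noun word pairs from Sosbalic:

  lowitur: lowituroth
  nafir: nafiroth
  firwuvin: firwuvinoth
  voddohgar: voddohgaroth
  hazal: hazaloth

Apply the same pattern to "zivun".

zivunoth

Every pair shown (lowitur → lowituroth, nafir → nafiroth, firwuvin → firwuvinoth, …) follows the same rule: add -oth.
So zivun → zivunoth.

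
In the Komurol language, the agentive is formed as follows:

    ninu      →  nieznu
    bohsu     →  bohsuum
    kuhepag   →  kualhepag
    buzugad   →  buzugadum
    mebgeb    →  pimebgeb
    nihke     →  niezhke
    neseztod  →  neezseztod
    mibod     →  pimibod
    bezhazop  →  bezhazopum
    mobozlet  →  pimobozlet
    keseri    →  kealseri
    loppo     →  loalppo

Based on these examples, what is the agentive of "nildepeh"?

"nildepeh" begins with n-. The stems beginning with n- (nihke → niezhke, ninu → nieznu, neseztod → neezseztod) insert -ez- after the first vowel.
So nildepeh → niezldepeh.

niezldepeh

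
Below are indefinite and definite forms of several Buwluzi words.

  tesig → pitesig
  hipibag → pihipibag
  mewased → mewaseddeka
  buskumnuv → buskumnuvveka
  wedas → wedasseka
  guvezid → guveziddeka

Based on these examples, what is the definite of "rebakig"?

pirebakig

"rebakig" ends in -g. The stems ending in -g (tesig → pitesig, hipibag → pihipibag) add the prefix pi-.
So rebakig → pirebakig.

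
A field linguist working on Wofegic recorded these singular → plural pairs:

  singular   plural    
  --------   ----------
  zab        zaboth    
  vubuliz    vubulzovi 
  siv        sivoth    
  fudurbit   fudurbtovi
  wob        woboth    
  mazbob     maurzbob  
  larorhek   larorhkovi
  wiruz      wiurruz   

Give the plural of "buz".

buzoth

wob and mazbob both end in -b yet inflect differently (woboth, maurzbob), so the final letter is not what conditions the rule; the number of vowels is.
"buz" has 1 vowel. The stems with 1 vowel (wob → woboth, siv → sivoth, zab → zaboth) add -oth.
The other patterns: stems with 2 vowels insert -ur- after the first vowel; stems with 3 vowels delete the last vowel and add -ovi.
So buz → buzoth.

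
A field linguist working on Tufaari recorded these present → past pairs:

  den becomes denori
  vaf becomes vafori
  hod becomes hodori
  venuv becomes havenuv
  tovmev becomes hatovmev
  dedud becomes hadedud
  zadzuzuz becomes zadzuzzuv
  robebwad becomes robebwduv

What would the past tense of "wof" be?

hod and dedud both end in -d yet inflect differently (hodori, hadedud), so the final letter is not what conditions the rule; the number of vowels is.
"wof" has 1 vowel. The stems with 1 vowel (den → denori, vaf → vafori, hod → hodori) add -ori.
So wof → wofori.

wofori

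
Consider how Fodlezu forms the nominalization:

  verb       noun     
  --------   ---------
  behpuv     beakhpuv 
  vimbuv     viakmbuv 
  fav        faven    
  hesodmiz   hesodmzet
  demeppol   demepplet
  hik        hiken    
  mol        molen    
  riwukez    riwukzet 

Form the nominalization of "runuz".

fav and vimbuv both end in -v yet inflect differently (faven, viakmbuv), so the final letter is not what conditions the rule; the number of vowels is.
"runuz" has 2 vowels. The stems with 2 vowels (vimbuv → viakmbuv, behpuv → beakhpuv) insert -ak- after the first vowel.
The other patterns: stems with 1 vowel add -en; stems with 3 vowels delete the last vowel and add -et.
So runuz → ruaknuz.

ruaknuz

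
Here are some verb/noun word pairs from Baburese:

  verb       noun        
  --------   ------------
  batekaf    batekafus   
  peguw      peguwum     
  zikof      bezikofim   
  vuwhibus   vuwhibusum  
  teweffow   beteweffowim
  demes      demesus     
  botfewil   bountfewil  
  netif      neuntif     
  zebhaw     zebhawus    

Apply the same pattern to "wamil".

waunmil

"wamil" has last vowel 'i'. The stems whose last vowel is 'i' (netif → neuntif, botfewil → bountfewil) insert -un- after the first vowel.
So wamil → waunmil.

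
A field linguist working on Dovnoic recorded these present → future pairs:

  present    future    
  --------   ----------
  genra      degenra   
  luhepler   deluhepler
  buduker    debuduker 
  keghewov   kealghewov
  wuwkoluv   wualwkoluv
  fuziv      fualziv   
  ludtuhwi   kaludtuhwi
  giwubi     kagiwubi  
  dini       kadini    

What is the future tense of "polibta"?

depolibta

fuziv and ludtuhwi both have last vowel 'i' yet inflect differently (fualziv, kaludtuhwi), so the last vowel is not what conditions the rule; the final letter is.
"polibta" ends in -a. The one such stem in the data (genra → degenra) adds the prefix de-, so the same rule applies.
The other patterns: stems ending in -v insert -al- after the first vowel; stems ending in -i add the prefix ka-.
So polibta → depolibta.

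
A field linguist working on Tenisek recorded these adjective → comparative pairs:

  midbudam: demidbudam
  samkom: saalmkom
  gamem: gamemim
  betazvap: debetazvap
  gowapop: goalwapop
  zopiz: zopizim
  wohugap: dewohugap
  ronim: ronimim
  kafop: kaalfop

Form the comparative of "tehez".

tehezim

gowapop and betazvap both end in -p yet inflect differently (goalwapop, debetazvap), so the final letter is not what conditions the rule; the last vowel is.
"tehez" has last vowel 'e'. The one such stem in the data (gamem → gamemim) adds -im, so the same rule applies.
The other patterns: stems whose last vowel is 'o' insert -al- after the first vowel; stems whose last vowel is 'a' add the prefix de-.
So tehez → tehezim.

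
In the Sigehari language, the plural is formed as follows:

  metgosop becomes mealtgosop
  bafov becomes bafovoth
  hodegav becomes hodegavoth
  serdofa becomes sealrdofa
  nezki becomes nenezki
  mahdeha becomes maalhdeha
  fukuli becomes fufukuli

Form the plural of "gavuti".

gagavuti

"gavuti" ends in -i. The stems ending in -i (fukuli → fufukuli, nezki → nenezki) repeat the first consonant+vowel as a prefix.
The other patterns: stems ending in -v add -oth; stems ending in -a or -p insert -al- after the first vowel.
So gavuti → gagavuti.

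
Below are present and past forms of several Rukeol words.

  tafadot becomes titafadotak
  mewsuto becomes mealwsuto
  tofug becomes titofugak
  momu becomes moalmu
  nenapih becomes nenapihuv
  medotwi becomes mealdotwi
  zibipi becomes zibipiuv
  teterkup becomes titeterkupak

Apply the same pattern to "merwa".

mealrwa

medotwi and zibipi both end in -i yet inflect differently (mealdotwi, zibipiuv), so the final letter is not what conditions the rule; the first letter is.
"merwa" begins with m-. The stems beginning with m- (medotwi → mealdotwi, mewsuto → mealwsuto, momu → moalmu) insert -al- after the first vowel.
So merwa → mealrwa.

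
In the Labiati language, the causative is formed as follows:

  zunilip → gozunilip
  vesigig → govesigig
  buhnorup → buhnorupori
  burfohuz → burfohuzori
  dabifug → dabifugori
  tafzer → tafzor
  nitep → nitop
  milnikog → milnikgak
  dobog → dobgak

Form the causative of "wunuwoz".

wunuwzak

zunilip and buhnorup both end in -p yet inflect differently (gozunilip, buhnorupori), so the final letter is not what conditions the rule; the last vowel is.
"wunuwoz" has last vowel 'o'. The stems whose last vowel is 'o' (milnikog → milnikgak, dobog → dobgak) delete the last vowel and add -ak.
So wunuwoz → wunuwzak.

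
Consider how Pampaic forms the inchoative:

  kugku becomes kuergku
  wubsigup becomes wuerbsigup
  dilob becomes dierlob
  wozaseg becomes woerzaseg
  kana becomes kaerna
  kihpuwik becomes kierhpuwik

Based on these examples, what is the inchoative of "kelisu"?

keerlisu

Every pair shown (kugku → kuergku, wubsigup → wuerbsigup, dilob → dierlob, …) follows the same rule: insert -er- after the first vowel.
So kelisu → keerlisu.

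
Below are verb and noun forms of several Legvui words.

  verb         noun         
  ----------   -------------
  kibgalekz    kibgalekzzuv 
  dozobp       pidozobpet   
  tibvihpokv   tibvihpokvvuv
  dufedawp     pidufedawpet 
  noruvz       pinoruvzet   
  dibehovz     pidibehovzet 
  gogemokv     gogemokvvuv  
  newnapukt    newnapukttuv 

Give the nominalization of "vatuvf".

kibgalekz and noruvz both end in -z yet inflect differently (kibgalekzzuv, pinoruvzet), so the final letter is not what conditions the rule; the second-to-last letter is.
"vatuvf" has second-to-last letter 'v'. The stems whose second-to-last letter is 'v' (noruvz → pinoruvzet, dibehovz → pidibehovzet) add pi- … -et around the stem.
The other pattern: stems whose second-to-last letter is 'k' double the final consonant and add -uv.
So vatuvf → pivatuvfet.

pivatuvfet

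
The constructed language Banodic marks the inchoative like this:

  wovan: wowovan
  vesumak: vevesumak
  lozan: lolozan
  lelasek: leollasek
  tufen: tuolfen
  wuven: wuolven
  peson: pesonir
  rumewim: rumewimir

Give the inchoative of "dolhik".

"dolhik" has last vowel 'i'. The one such stem in the data (rumewim → rumewimir) adds -ir, so the same rule applies.
The other patterns: stems whose last vowel is 'a' repeat the first consonant+vowel as a prefix; stems whose last vowel is 'e' insert -ol- after the first vowel.
So dolhik → dolhikir.

dolhikir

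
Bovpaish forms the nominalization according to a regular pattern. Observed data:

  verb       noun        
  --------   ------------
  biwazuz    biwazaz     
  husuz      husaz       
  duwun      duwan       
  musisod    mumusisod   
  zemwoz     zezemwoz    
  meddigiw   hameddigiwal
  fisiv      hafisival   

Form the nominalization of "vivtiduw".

vivtidaw

biwazuz and zemwoz both end in -z yet inflect differently (biwazaz, zezemwoz), so the final letter is not what conditions the rule; the last vowel is.
"vivtiduw" has last vowel 'u'. The stems whose last vowel is 'u' (biwazuz → biwazaz, husuz → husaz, duwun → duwan) change the last vowel to 'a'.
So vivtiduw → vivtidaw.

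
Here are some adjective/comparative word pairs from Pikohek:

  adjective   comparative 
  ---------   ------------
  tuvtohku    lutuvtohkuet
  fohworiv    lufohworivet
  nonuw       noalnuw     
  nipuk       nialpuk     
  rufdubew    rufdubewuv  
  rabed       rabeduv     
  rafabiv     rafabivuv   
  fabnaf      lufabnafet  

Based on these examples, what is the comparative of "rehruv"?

rehruvuv

rufdubew and nonuw both end in -w yet inflect differently (rufdubewuv, noalnuw), so the final letter is not what conditions the rule; the first letter is.
"rehruv" begins with r-. The stems beginning with r- (rabed → rabeduv, rufdubew → rufdubewuv, rafabiv → rafabivuv) add -uv.
So rehruv → rehruvuv.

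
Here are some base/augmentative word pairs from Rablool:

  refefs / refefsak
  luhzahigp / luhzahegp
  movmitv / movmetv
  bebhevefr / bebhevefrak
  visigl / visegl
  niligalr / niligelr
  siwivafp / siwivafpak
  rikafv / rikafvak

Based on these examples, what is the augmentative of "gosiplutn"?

siwivafp and luhzahigp both end in -p yet inflect differently (siwivafpak, luhzahegp), so the final letter is not what conditions the rule; the second-to-last letter is.
"gosiplutn" has second-to-last letter 't'. The one such stem in the data (movmitv → movmetv) changes the last vowel to 'e' (as do luhzahigp, niligalr), so the same rule applies.
The other pattern: stems whose second-to-last letter is 'f' add -ak.
So gosiplutn → gosipletn.

gosipletn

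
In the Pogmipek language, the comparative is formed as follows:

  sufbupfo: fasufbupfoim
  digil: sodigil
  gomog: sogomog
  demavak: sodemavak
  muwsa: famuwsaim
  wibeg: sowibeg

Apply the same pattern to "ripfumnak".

soripfumnak

demavak and muwsa both have last vowel 'a' yet inflect differently (sodemavak, famuwsaim), so the last vowel is not what conditions the rule; whether the stem ends in a vowel or a consonant is.
"ripfumnak" ends in a consonant. The stems ending in a consonant (demavak → sodemavak, gomog → sogomog, wibeg → sowibeg) add the prefix so-.
The other pattern: stems ending in a vowel add fa- … -im around the stem.
So ripfumnak → soripfumnak.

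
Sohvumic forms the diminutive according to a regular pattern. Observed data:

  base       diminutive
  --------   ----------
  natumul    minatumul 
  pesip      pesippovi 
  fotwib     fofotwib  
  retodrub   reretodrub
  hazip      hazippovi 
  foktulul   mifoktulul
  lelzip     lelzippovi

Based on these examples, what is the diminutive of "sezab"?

sesezab

lelzip and fotwib both have last vowel 'i' yet inflect differently (lelzippovi, fofotwib), so the last vowel is not what conditions the rule; the final letter is.
"sezab" ends in -b. The stems ending in -b (retodrub → reretodrub, fotwib → fofotwib) repeat the first consonant+vowel as a prefix.
The other patterns: stems ending in -p double the final consonant and add -ovi; stems ending in -l add the prefix mi-.
So sezab → sesezab.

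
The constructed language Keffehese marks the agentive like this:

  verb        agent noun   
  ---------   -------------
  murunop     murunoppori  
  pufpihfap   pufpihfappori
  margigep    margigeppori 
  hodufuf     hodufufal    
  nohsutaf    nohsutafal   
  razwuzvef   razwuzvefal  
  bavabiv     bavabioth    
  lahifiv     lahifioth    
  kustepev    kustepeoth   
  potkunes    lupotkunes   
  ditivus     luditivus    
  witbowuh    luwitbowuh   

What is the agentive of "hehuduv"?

hehuduoth

pufpihfap and nohsutaf both have last vowel 'a' yet inflect differently (pufpihfappori, nohsutafal), so the last vowel is not what conditions the rule; the final letter is.
"hehuduv" ends in -v. The stems ending in -v (bavabiv → bavabioth, lahifiv → lahifioth, kustepev → kustepeoth) drop the final letter and add -oth.
So hehuduv → hehuduoth.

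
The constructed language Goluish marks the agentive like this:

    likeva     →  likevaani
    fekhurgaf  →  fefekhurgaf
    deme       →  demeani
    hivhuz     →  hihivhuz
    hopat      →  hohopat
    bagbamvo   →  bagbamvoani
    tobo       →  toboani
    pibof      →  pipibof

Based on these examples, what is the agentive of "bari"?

bariani

"bari" ends in a vowel. The stems ending in a vowel (bagbamvo → bagbamvoani, deme → demeani, tobo → toboani) add -ani.
The other pattern: stems ending in a consonant repeat the first consonant+vowel as a prefix.
So bari → bariani.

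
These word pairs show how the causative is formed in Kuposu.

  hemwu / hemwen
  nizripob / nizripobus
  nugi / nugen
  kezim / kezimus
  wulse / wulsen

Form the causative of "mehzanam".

"mehzanam" ends in a consonant. The stems ending in a consonant (nizripob → nizripobus, kezim → kezimus) add -us.
So mehzanam → mehzanamus.

mehzanamus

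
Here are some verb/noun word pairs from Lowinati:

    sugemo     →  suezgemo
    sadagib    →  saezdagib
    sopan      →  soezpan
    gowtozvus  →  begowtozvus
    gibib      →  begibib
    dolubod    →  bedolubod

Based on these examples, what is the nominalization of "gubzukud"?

"gubzukud" begins with g-. The stems beginning with g- (gowtozvus → begowtozvus, gibib → begibib) add the prefix be-.
So gubzukud → begubzukud.

begubzukud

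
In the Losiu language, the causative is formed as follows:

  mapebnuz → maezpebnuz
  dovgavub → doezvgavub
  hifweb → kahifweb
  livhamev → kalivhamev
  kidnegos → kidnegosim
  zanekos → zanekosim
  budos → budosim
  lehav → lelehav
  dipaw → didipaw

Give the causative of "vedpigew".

kavedpigew

dovgavub and hifweb both end in -b yet inflect differently (doezvgavub, kahifweb), so the final letter is not what conditions the rule; the last vowel is.
"vedpigew" has last vowel 'e'. The stems whose last vowel is 'e' (hifweb → kahifweb, livhamev → kalivhamev) add the prefix ka-.
The other patterns: stems whose last vowel is 'u' insert -ez- after the first vowel; stems whose last vowel is 'o' add -im; stems whose last vowel is 'a' repeat the first consonant+vowel as a prefix.
So vedpigew → kavedpigew.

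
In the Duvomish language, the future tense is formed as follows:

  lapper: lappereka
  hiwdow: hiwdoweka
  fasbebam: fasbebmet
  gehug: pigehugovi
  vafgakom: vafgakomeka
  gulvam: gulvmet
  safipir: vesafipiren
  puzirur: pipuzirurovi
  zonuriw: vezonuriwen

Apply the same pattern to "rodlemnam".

lapper and puzirur both end in -r yet inflect differently (lappereka, pipuzirurovi), so the final letter is not what conditions the rule; the last vowel is.
"rodlemnam" has last vowel 'a'. The stems whose last vowel is 'a' (fasbebam → fasbebmet, gulvam → gulvmet) delete the last vowel and add -et.
So rodlemnam → rodlemnmet.

rodlemnmet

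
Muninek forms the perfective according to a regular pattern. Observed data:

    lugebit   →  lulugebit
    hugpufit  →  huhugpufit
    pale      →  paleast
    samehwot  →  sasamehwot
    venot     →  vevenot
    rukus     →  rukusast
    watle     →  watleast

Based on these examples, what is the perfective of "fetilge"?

fetilgeast

venot and rukus both have 2 vowels yet inflect differently (vevenot, rukusast), so the number of vowels is not what conditions the rule; the final letter is.
"fetilge" ends in -e. The stems ending in -e (pale → paleast, watle → watleast) add -ast.
The other pattern: stems ending in -t repeat the first consonant+vowel as a prefix.
So fetilge → fetilgeast.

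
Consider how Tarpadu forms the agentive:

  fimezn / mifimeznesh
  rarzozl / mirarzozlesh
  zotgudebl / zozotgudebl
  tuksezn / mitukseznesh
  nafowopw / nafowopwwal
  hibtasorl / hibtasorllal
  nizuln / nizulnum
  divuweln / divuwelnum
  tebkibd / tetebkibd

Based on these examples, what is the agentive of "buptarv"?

divuweln and fimezn both end in -n yet inflect differently (divuwelnum, mifimeznesh), so the final letter is not what conditions the rule; the second-to-last letter is.
"buptarv" has second-to-last letter 'r'. The one such stem in the data (hibtasorl → hibtasorllal) doubles the final consonant and adds -al (as does nafowopw), so the same rule applies.
The other patterns: stems whose second-to-last letter is 'b' repeat the first consonant+vowel as a prefix; stems whose second-to-last letter is 'l' add -um; stems whose second-to-last letter is 'z' add mi- … -esh around the stem.
So buptarv → buptarvval.

buptarvval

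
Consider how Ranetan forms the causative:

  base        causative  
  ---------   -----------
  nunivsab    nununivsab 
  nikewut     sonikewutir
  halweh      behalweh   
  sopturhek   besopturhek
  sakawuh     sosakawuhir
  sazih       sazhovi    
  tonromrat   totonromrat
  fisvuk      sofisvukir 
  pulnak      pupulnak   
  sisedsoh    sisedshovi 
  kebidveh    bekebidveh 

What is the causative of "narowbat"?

nanarowbat

sopturhek and pulnak both end in -k yet inflect differently (besopturhek, pupulnak), so the final letter is not what conditions the rule; the last vowel is.
"narowbat" has last vowel 'a'. The stems whose last vowel is 'a' (tonromrat → totonromrat, pulnak → pupulnak, nunivsab → nununivsab) repeat the first consonant+vowel as a prefix.
So narowbat → nanarowbat.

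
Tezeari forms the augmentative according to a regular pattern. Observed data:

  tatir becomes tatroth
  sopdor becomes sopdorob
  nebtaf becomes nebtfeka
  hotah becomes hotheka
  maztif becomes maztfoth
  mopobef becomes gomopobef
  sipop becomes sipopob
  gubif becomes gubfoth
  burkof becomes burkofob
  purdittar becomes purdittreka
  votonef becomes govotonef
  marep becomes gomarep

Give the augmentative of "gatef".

gogatef

marep and sipop both end in -p yet inflect differently (gomarep, sipopob), so the final letter is not what conditions the rule; the last vowel is.
"gatef" has last vowel 'e'. The stems whose last vowel is 'e' (votonef → govotonef, mopobef → gomopobef, marep → gomarep) add the prefix go-.
The other patterns: stems whose last vowel is 'o' add -ob; stems whose last vowel is 'i' delete the last vowel and add -oth; stems whose last vowel is 'a' delete the last vowel and add -eka.
So gatef → gogatef.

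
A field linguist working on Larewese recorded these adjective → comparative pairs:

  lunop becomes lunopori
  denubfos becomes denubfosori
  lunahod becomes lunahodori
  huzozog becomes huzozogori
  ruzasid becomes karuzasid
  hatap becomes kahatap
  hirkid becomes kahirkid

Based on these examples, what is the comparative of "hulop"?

hulopori

lunahod and ruzasid both end in -d yet inflect differently (lunahodori, karuzasid), so the final letter is not what conditions the rule; the last vowel is.
"hulop" has last vowel 'o'. The stems whose last vowel is 'o' (lunop → lunopori, denubfos → denubfosori, lunahod → lunahodori) add -ori.
The other pattern: stems whose last vowel is 'a' or 'i' add the prefix ka-.
So hulop → hulopori.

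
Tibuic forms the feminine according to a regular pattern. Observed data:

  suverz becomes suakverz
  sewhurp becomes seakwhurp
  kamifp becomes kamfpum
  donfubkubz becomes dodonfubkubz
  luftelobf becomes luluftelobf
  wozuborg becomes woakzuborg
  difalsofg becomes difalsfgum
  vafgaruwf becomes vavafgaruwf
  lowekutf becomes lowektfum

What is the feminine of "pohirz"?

donfubkubz and suverz both end in -z yet inflect differently (dodonfubkubz, suakverz), so the final letter is not what conditions the rule; the second-to-last letter is.
"pohirz" has second-to-last letter 'r'. The stems whose second-to-last letter is 'r' (sewhurp → seakwhurp, suverz → suakverz, wozuborg → woakzuborg) insert -ak- after the first vowel.
The other patterns: stems whose second-to-last letter is 'b' or 'w' repeat the first consonant+vowel as a prefix; stems whose second-to-last letter is 'f' or 't' delete the last vowel and add -um.
So pohirz → poakhirz.

poakhirz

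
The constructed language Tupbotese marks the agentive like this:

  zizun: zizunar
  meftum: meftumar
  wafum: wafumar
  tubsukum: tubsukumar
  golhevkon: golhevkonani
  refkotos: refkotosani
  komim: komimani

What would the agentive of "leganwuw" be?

leganwuwar

zizun and golhevkon both end in -n yet inflect differently (zizunar, golhevkonani), so the final letter is not what conditions the rule; the last vowel is.
"leganwuw" has last vowel 'u'. The stems whose last vowel is 'u' (zizun → zizunar, meftum → meftumar, wafum → wafumar) add -ar.
So leganwuw → leganwuwar.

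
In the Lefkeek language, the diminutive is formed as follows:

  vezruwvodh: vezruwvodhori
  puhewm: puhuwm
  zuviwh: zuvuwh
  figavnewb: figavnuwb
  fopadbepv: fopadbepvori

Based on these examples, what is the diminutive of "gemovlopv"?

zuviwh and vezruwvodh both end in -h yet inflect differently (zuvuwh, vezruwvodhori), so the final letter is not what conditions the rule; the second-to-last letter is.
"gemovlopv" has second-to-last letter 'p'. The one such stem in the data (fopadbepv → fopadbepvori) adds -ori, so the same rule applies.
So gemovlopv → gemovlopvori.

gemovlopvori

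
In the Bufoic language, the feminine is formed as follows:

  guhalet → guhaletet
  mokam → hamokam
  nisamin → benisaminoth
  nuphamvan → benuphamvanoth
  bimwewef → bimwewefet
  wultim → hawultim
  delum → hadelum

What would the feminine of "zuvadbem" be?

"zuvadbem" ends in -m. The stems ending in -m (mokam → hamokam, delum → hadelum, wultim → hawultim) add the prefix ha-.
The other patterns: stems ending in -n add be- … -oth around the stem; stems ending in -f or -t add -et.
So zuvadbem → hazuvadbem.

hazuvadbem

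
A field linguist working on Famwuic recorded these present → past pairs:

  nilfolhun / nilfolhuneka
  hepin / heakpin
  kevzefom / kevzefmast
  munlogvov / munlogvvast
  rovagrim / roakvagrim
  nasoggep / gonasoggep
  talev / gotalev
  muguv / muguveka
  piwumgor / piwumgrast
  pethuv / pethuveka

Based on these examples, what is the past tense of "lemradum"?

nilfolhun and hepin both end in -n yet inflect differently (nilfolhuneka, heakpin), so the final letter is not what conditions the rule; the last vowel is.
"lemradum" has last vowel 'u'. The stems whose last vowel is 'u' (muguv → muguveka, nilfolhun → nilfolhuneka, pethuv → pethuveka) add -eka.
So lemradum → lemradumeka.

lemradumeka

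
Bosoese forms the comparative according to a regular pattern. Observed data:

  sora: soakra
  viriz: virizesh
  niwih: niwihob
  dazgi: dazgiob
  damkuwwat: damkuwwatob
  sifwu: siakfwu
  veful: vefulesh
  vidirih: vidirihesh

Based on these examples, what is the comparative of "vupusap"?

vupusapesh

"vupusap" begins with v-. The stems beginning with v- (vidirih → vidirihesh, veful → vefulesh, viriz → virizesh) add -esh.
The other patterns: stems beginning with d- or n- add -ob; stems beginning with s- insert -ak- after the first vowel.
So vupusap → vupusapesh.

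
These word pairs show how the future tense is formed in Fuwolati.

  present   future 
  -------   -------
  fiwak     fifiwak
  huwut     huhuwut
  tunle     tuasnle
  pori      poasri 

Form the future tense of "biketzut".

"biketzut" ends in a consonant. The stems ending in a consonant (fiwak → fifiwak, huwut → huhuwut) repeat the first consonant+vowel as a prefix.
So biketzut → bibiketzut.

bibiketzut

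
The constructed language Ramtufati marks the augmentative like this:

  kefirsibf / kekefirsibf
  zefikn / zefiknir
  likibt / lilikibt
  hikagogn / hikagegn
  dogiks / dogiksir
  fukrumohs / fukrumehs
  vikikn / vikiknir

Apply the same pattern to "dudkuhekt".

"dudkuhekt" has second-to-last letter 'k'. The stems whose second-to-last letter is 'k' (dogiks → dogiksir, vikikn → vikiknir, zefikn → zefiknir) add -ir.
The other patterns: stems whose second-to-last letter is 'b' repeat the first consonant+vowel as a prefix; stems whose second-to-last letter is 'g' or 'h' change the last vowel to 'e'.
So dudkuhekt → dudkuhektir.

dudkuhektir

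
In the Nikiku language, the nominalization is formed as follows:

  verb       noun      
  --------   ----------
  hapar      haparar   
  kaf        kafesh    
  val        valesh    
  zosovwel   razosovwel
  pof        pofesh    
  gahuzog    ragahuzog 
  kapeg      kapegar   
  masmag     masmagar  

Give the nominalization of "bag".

val and zosovwel both end in -l yet inflect differently (valesh, razosovwel), so the final letter is not what conditions the rule; the number of vowels is.
"bag" has 1 vowel. The stems with 1 vowel (val → valesh, pof → pofesh, kaf → kafesh) add -esh.
The other patterns: stems with 2 vowels add -ar; stems with 3 vowels add the prefix ra-.
So bag → bagesh.

bagesh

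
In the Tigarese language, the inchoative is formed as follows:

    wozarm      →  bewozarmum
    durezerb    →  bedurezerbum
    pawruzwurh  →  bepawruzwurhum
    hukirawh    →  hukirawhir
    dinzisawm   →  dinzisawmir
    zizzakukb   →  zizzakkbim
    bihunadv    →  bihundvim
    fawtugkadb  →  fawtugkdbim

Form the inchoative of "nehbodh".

nehbdhim

pawruzwurh and hukirawh both end in -h yet inflect differently (bepawruzwurhum, hukirawhir), so the final letter is not what conditions the rule; the second-to-last letter is.
"nehbodh" has second-to-last letter 'd'. The stems whose second-to-last letter is 'd' (bihunadv → bihundvim, fawtugkadb → fawtugkdbim) delete the last vowel and add -im.
The other patterns: stems whose second-to-last letter is 'r' add be- … -um around the stem; stems whose second-to-last letter is 'w' add -ir.
So nehbodh → nehbdhim.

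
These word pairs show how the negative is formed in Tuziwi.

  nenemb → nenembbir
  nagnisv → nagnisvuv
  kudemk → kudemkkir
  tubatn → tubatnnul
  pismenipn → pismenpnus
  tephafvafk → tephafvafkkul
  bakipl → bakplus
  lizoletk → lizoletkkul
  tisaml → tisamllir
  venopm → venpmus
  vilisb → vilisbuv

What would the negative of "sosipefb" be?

sosipefbbul

bakipl and tisaml both end in -l yet inflect differently (bakplus, tisamllir), so the final letter is not what conditions the rule; the second-to-last letter is.
"sosipefb" has second-to-last letter 'f'. The one such stem in the data (tephafvafk → tephafvafkkul) doubles the final consonant and adds -ul (as do lizoletk, tubatn), so the same rule applies.
So sosipefb → sosipefbbul.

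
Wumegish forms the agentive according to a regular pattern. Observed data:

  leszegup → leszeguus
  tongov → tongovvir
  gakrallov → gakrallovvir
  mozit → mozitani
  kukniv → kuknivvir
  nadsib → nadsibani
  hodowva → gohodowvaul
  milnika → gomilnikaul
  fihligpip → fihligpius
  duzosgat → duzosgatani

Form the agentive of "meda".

gomedaul

kukniv and fihligpip both have last vowel 'i' yet inflect differently (kuknivvir, fihligpius), so the last vowel is not what conditions the rule; the final letter is.
"meda" ends in -a. The stems ending in -a (hodowva → gohodowvaul, milnika → gomilnikaul) add go- … -ul around the stem.
The other patterns: stems ending in -v double the final consonant and add -ir; stems ending in -p drop the final letter and add -us; stems ending in -b or -t add -ani.
So meda → gomedaul.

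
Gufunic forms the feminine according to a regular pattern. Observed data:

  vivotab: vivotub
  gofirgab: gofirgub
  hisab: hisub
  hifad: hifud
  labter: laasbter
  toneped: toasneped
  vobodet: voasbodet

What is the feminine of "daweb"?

daasweb

hifad and toneped both end in -d yet inflect differently (hifud, toasneped), so the final letter is not what conditions the rule; the last vowel is.
"daweb" has last vowel 'e'. The stems whose last vowel is 'e' (labter → laasbter, toneped → toasneped, vobodet → voasbodet) insert -as- after the first vowel.
The other pattern: stems whose last vowel is 'a' change the last vowel to 'u'.
So daweb → daasweb.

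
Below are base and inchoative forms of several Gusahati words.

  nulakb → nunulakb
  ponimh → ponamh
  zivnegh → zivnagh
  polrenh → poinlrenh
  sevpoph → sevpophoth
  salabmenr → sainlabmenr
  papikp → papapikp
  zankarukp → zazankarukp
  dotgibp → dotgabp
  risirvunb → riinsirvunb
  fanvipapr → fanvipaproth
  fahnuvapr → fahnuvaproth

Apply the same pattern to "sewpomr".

sewpamr

"sewpomr" has second-to-last letter 'm'. The one such stem in the data (ponimh → ponamh) changes the last vowel to 'a' (as do dotgibp, zivnegh), so the same rule applies.
So sewpomr → sewpamr.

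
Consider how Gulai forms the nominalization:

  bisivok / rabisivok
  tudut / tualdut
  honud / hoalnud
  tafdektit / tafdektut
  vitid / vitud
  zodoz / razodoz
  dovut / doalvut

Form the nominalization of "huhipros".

rahuhipros

tafdektit and dovut both end in -t yet inflect differently (tafdektut, doalvut), so the final letter is not what conditions the rule; the last vowel is.
"huhipros" has last vowel 'o'. The stems whose last vowel is 'o' (zodoz → razodoz, bisivok → rabisivok) add the prefix ra-.
The other patterns: stems whose last vowel is 'i' change the last vowel to 'u'; stems whose last vowel is 'u' insert -al- after the first vowel.
So huhipros → rahuhipros.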